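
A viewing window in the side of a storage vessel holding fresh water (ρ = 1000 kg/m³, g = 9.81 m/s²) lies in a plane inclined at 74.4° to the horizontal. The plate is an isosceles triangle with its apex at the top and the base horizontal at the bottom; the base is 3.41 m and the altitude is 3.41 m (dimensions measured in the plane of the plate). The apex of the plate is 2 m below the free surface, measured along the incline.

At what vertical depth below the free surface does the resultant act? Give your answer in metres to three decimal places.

γ = ρg = 1000 × 9.81 = 9810 N/m³ = 9.81 kN/m³.
Let θ = 74.4° be the plate's angle to the horizontal; measure y along the incline from where the plane meets the free surface. Vertical depth h = y·sinθ with sinθ = 0.963163.
With the apex up, the centroid sits 2h/3 = 2 × 3.41/3 = 2.27333 m below the apex, so y_c = 2 + 2.27333 = 4.27333 m and h_c = 4.27333 × 0.963163 = 4.11591 m.
A = ½ × 3.41 × 3.41 = 5.81405 m².
Resultant F = γ·h_c·A = 9.81 × 4.11591 × 5.81405 = 234.754 kN.
I_c = b·h³/36 = 3.41 × 3.41³/36 = 3.75591 m⁴.
Centre of pressure: y_p = y_c + I_c/(y_c·A) = 4.27333 + 3.75591/(4.27333 × 5.81405) = 4.27333 + 0.151172 = 4.4245 m along the plane.
Vertically, h_p = y_p·sinθ = 4.4245 × 0.963163 = 4.26151 m.

h_p = 4.262 m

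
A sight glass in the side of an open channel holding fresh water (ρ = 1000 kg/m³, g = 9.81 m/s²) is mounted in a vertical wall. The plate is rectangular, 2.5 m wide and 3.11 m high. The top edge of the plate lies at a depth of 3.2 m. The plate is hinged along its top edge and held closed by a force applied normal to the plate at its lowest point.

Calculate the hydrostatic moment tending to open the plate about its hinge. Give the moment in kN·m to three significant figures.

γ = ρg = 1000 × 9.81 = 9810 N/m³ = 9.81 kN/m³.
The centroid lies 3.11/2 = 1.555 m below the top edge, so the centroid depth is h_c = 3.2 + 1.555 = 4.755 m.
A = 2.5 × 3.11 = 7.775 m².
Resultant F = γ·h_c·A = 9.81 × 4.755 × 7.775 = 362.677 kN.
I_c = b·h³/12 = 2.5 × 3.11³/12 = 6.26671 m⁴.
Centre of pressure: y_p = y_c + I_c/(y_c·A) = 4.755 + 6.26671/(4.755 × 7.775) = 4.755 + 0.169507 = 4.92451 m along the plane.
The resultant acts 1.555 + 0.169507 = 1.72451 m (along the plate) below the hinge at the top edge, so the moment about the hinge is M = F × 1.72451 = 362.677 × 1.72451 = 625.44 kN·m.

M ≈ 625 kN·m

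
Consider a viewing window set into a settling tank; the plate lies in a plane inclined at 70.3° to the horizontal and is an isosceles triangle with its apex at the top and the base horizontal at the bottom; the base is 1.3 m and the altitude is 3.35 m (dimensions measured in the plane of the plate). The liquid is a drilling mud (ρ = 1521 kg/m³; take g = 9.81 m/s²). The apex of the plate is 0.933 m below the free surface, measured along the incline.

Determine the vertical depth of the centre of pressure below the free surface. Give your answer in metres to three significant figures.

h_p = 3.17 m

γ = ρg = 1521 × 9.81 / 1000 = 14.92101 kN/m³.
Let θ = 70.3° be the plate's angle to the horizontal; measure y along the incline from where the plane meets the free surface. Vertical depth h = y·sinθ with sinθ = 0.941471.
With the apex up, the centroid sits 2h/3 = 2 × 3.35/3 = 2.23333 m below the apex, so y_c = 0.933 + 2.23333 = 3.16633 m and h_c = 3.16633 × 0.941471 = 2.98101 m.
A = ½ × 1.3 × 3.35 = 2.1775 m².
Resultant F = γ·h_c·A = 14.92101 × 2.98101 × 2.1775 = 96.8545 kN.
I_c = b·h³/36 = 1.3 × 3.35³/36 = 1.35761 m⁴.
Centre of pressure: y_p = y_c + I_c/(y_c·A) = 3.16633 + 1.35761/(3.16633 × 2.1775) = 3.16633 + 0.196907 = 3.36324 m along the plane.
Vertically, h_p = y_p·sinθ = 3.36324 × 0.941471 = 3.16639 m.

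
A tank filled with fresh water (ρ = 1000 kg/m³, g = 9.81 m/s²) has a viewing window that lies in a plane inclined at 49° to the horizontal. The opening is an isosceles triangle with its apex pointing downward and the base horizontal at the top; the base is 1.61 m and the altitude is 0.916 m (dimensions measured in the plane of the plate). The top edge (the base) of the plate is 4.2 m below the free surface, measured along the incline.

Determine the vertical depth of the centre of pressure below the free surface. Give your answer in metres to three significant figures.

γ = ρg = 1000 × 9.81 = 9810 N/m³ = 9.81 kN/m³.
Let θ = 49° be the plate's angle to the horizontal; measure y along the incline from where the plane meets the free surface. Vertical depth h = y·sinθ with sinθ = 0.754710.
With the apex down, the centroid sits h/3 = 0.916/3 = 0.305333 m below the base (the top edge), so y_c = 4.2 + 0.305333 = 4.50533 m and h_c = 4.50533 × 0.754710 = 3.40022 m.
A = ½ × 1.61 × 0.916 = 0.73738 m².
Resultant F = γ·h_c·A = 9.81 × 3.40022 × 0.73738 = 24.5962 kN.
I_c = b·h³/36 = 1.61 × 0.916³/36 = 0.0343724 m⁴.
Centre of pressure: y_p = y_c + I_c/(y_c·A) = 4.50533 + 0.0343724/(4.50533 × 0.73738) = 4.50533 + 0.0103465 = 4.51568 m along the plane.
Vertically, h_p = y_p·sinθ = 4.51568 × 0.754710 = 3.40803 m.

h_p = 3.41 m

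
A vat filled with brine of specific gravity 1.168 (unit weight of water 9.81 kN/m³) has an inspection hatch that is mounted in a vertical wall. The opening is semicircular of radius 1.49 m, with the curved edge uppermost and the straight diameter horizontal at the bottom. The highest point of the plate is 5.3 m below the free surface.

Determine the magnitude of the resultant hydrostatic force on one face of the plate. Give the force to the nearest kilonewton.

F ≈ 246 kN

γ = 1.168 × 9.81 = 11.45808 kN/m³.
The centroid lies 4r/(3π) = 0.632376 m above the diameter, so r − 4r/(3π) = 1.49 − 0.632376 = 0.857624 m below the topmost point, so the centroid depth is h_c = 5.3 + 0.857624 = 6.15762 m.
A = πr²/2 = π × 1.49²/2 = 3.48732 m².
Resultant F = γ·h_c·A = 11.45808 × 6.15762 × 3.48732 = 246.046 kN.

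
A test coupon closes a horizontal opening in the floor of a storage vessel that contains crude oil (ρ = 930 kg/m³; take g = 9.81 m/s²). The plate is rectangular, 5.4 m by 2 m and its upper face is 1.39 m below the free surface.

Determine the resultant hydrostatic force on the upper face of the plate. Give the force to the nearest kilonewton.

γ = ρg = 930 × 9.81 / 1000 = 9.1233 kN/m³.
The plate is horizontal, so pressure is uniform at p = γ·h = 9.1233 × 1.39 = 12.6814 kN/m².
A = 5.4 × 2 = 10.8 m².
F = p·A = 12.6814 × 10.8 = 136.959 kN.

F ≈ 137 kN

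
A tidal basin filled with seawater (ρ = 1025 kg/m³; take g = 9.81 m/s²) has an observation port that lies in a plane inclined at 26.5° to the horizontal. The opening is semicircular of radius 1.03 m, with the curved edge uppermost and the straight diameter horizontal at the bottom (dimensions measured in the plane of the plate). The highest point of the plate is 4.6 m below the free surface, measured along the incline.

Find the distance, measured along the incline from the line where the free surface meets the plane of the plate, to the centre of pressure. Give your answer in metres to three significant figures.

y_p = 5.21 m

γ = ρg = 1025 × 9.81 / 1000 = 10.05525 kN/m³.
Let θ = 26.5° be the plate's angle to the horizontal; measure y along the incline from where the plane meets the free surface. Vertical depth h = y·sinθ with sinθ = 0.446198.
The centroid lies 4r/(3π) = 0.437146 m above the diameter, so r − 4r/(3π) = 1.03 − 0.437146 = 0.592854 m below the topmost point, so y_c = 4.6 + 0.592854 = 5.19285 m and h_c = 5.19285 × 0.446198 = 2.31704 m.
A = πr²/2 = π × 1.03²/2 = 1.66646 m².
Resultant F = γ·h_c·A = 10.05525 × 2.31704 × 1.66646 = 38.8259 kN.
I_c = (π/8 − 8/(9π))·r⁴ = 0.109757 × 1.03⁴ = 0.123532 m⁴.
Centre of pressure: y_p = y_c + I_c/(y_c·A) = 5.19285 + 0.123532/(5.19285 × 1.66646) = 5.19285 + 0.0142751 = 5.20713 m along the plane.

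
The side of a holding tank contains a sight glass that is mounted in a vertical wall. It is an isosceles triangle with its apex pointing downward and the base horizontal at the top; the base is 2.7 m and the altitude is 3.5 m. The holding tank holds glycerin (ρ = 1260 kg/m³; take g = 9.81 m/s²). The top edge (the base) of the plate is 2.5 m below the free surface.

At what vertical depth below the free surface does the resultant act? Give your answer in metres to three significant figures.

γ = ρg = 1260 × 9.81 / 1000 = 12.3606 kN/m³.
With the apex down, the centroid sits h/3 = 3.5/3 = 1.16667 m below the base (the top edge), so the centroid depth is h_c = 2.5 + 1.16667 = 3.66667 m.
A = ½ × 2.7 × 3.5 = 4.725 m².
Resultant F = γ·h_c·A = 12.3606 × 3.66667 × 4.725 = 214.148 kN.
I_c = b·h³/36 = 2.7 × 3.5³/36 = 3.21563 m⁴.
Centre of pressure: y_p = y_c + I_c/(y_c·A) = 3.66667 + 3.21563/(3.66667 × 4.725) = 3.66667 + 0.185606 = 3.85228 m along the plane.

h_p = 3.85 m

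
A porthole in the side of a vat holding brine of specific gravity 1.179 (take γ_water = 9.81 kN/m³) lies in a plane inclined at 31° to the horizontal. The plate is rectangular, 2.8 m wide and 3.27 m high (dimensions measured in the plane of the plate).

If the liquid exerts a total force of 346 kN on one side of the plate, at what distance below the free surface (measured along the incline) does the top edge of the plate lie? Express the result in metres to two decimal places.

y_top ≈ 4.71 m

γ = 1.179 × 9.81 = 11.56599 kN/m³.
A = 2.8 × 3.27 = 9.156 m².
From F = γ·h_c·A, the centroid depth is h_c = 346/(11.56599 × 9.156) = 3.26729 m.
Let θ = 31° be the plate's angle to the horizontal; measure y along the incline from where the plane meets the free surface. Vertical depth h = y·sinθ with sinθ = 0.515038.
Along the incline, y_c = h_c/sinθ = 3.26729/0.515038 = 6.34378 m.
The centroid lies 3.27/2 = 1.635 m below the top edge, so the top edge sits at y_top = 6.34378 − 1.635 = 4.70878 m along the incline.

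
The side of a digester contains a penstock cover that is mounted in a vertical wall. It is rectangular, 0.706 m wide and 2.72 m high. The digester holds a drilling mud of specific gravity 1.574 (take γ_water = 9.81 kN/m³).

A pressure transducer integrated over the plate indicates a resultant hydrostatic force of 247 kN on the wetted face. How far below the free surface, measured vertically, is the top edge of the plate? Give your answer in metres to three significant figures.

d_top ≈ 6.97 m

γ = 1.574 × 9.81 = 15.44094 kN/m³.
A = 0.706 × 2.72 = 1.92032 m².
From F = γ·h_c·A, the centroid depth is h_c = 247/(15.44094 × 1.92032) = 8.33009 m.
The centroid lies 2.72/2 = 1.36 m below the top edge, so the top edge sits at h_top = 8.33009 − 1.36 = 6.97009 m below the surface.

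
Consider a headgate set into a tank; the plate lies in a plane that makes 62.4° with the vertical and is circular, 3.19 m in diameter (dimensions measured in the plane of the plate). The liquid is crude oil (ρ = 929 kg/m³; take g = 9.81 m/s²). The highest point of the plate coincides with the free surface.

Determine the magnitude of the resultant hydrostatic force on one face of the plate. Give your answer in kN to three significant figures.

F ≈ 53.8 kN

γ = ρg = 929 × 9.81 / 1000 = 9.11349 kN/m³.
The plate makes 62.4° with the vertical, i.e. θ = 90° − 62.4° = 27.6° to the horizontal. Measuring y along the incline from the free-surface line, vertical depth h = y·sinθ with sinθ = 0.463296.
The centroid is at the centre, 1.595 m below the top of the plate, so y_c = 1.595 m and h_c = 1.595 × 0.463296 = 0.738957 m.
A = π(1.595)² = 7.99229 m².
Resultant F = γ·h_c·A = 9.11349 × 0.738957 × 7.99229 = 53.8239 kN.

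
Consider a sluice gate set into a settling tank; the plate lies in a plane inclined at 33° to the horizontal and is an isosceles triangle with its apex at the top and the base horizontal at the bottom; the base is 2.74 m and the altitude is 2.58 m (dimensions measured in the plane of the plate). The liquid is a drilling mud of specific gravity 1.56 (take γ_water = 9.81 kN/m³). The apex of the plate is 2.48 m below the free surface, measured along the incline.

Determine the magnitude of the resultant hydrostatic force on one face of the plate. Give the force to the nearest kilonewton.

F ≈ 124 kN

γ = 1.56 × 9.81 = 15.3036 kN/m³.
Let θ = 33° be the plate's angle to the horizontal; measure y along the incline from where the plane meets the free surface. Vertical depth h = y·sinθ with sinθ = 0.544639.
With the apex up, the centroid sits 2h/3 = 2 × 2.58/3 = 1.72 m below the apex, so y_c = 2.48 + 1.72 = 4.2 m and h_c = 4.2 × 0.544639 = 2.28748 m.
A = ½ × 2.74 × 2.58 = 3.5346 m².
Resultant F = γ·h_c·A = 15.3036 × 2.28748 × 3.5346 = 123.735 kN.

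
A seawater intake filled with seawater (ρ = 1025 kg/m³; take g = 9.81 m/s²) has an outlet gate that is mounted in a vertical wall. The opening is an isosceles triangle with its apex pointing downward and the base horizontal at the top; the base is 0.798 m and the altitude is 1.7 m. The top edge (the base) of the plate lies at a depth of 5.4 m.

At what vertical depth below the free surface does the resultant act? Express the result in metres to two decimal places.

h_p = 5.99 m

γ = ρg = 1025 × 9.81 / 1000 = 10.05525 kN/m³.
With the apex down, the centroid sits h/3 = 1.7/3 = 0.566667 m below the base (the top edge), so the centroid depth is h_c = 5.4 + 0.566667 = 5.96667 m.
A = ½ × 0.798 × 1.7 = 0.6783 m².
Resultant F = γ·h_c·A = 10.05525 × 5.96667 × 0.6783 = 40.6955 kN.
I_c = b·h³/36 = 0.798 × 1.7³/36 = 0.108905 m⁴.
Centre of pressure: y_p = y_c + I_c/(y_c·A) = 5.96667 + 0.108905/(5.96667 × 0.6783) = 5.96667 + 0.0269088 = 5.99358 m along the plane.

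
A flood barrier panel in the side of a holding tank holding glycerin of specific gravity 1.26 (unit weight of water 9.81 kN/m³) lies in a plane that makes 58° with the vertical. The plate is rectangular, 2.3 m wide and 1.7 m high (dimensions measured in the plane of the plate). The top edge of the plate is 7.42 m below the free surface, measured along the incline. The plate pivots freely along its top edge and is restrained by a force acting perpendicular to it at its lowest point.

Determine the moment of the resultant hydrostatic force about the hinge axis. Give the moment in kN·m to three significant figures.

M ≈ 186 kN·m

γ = 1.26 × 9.81 = 12.3606 kN/m³.
The plate makes 58° with the vertical, i.e. θ = 90° − 58° = 32° to the horizontal. Measuring y along the incline from the free-surface line, vertical depth h = y·sinθ with sinθ = 0.529919.
The centroid lies 1.7/2 = 0.85 m below the top edge, so y_c = 7.42 + 0.85 = 8.27 m and h_c = 8.27 × 0.529919 = 4.38243 m.
A = 2.3 × 1.7 = 3.91 m².
Resultant F = γ·h_c·A = 12.3606 × 4.38243 × 3.91 = 211.803 kN.
I_c = b·h³/12 = 2.3 × 1.7³/12 = 0.941658 m⁴.
Centre of pressure: y_p = y_c + I_c/(y_c·A) = 8.27 + 0.941658/(8.27 × 3.91) = 8.27 + 0.0291213 = 8.29912 m along the plane.
The resultant acts 0.85 + 0.0291213 = 0.879121 m (along the plate) below the hinge at the top edge, so the moment about the hinge is M = F × 0.879121 = 211.803 × 0.879121 = 186.2 kN·m.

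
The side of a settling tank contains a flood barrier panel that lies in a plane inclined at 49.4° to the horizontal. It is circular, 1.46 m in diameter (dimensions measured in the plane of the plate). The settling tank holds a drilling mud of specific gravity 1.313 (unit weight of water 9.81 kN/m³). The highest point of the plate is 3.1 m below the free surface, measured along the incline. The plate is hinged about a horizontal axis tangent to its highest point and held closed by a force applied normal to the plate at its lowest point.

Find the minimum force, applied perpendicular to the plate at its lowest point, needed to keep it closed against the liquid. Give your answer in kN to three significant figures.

P ≈ 32.8 kN

γ = 1.313 × 9.81 = 12.88053 kN/m³.
Let θ = 49.4° be the plate's angle to the horizontal; measure y along the incline from where the plane meets the free surface. Vertical depth h = y·sinθ with sinθ = 0.759271.
The centroid is at the centre, 0.73 m below the top of the plate, so y_c = 3.1 + 0.73 = 3.83 m and h_c = 3.83 × 0.759271 = 2.90801 m.
A = π(0.73)² = 1.67415 m².
Resultant F = γ·h_c·A = 12.88053 × 2.90801 × 1.67415 = 62.7082 kN.
I_c = πr⁴/4 = π × 0.73⁴/4 = 0.223039 m⁴.
Centre of pressure: y_p = y_c + I_c/(y_c·A) = 3.83 + 0.223039/(3.83 × 1.67415) = 3.83 + 0.0347847 = 3.86478 m along the plane.
The resultant acts 0.73 + 0.0347847 = 0.764785 m (along the plate) below the hinge at the top edge, so the moment about the hinge is M = F × 0.764785 = 62.7082 × 0.764785 = 47.9583 kN·m.
A normal force at the bottom, 1.46 m from the hinge, must supply this moment: P = 47.9583/1.46 = 32.8482 kN.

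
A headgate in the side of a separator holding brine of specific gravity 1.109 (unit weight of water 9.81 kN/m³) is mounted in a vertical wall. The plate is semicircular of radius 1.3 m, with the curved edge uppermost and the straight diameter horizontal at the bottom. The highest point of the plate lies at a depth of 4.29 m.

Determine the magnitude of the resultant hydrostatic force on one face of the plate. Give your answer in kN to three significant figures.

γ = 1.109 × 9.81 = 10.87929 kN/m³.
The centroid lies 4r/(3π) = 0.551737 m above the diameter, so r − 4r/(3π) = 1.3 − 0.551737 = 0.748263 m below the topmost point, so the centroid depth is h_c = 4.29 + 0.748263 = 5.03826 m.
A = πr²/2 = π × 1.3²/2 = 2.65465 m².
Resultant F = γ·h_c·A = 10.87929 × 5.03826 × 2.65465 = 145.509 kN.

F ≈ 146 kN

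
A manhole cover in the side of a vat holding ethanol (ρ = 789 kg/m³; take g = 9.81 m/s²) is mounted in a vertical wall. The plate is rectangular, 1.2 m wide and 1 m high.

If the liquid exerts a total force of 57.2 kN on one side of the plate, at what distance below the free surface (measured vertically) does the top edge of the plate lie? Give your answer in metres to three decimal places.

γ = ρg = 789 × 9.81 / 1000 = 7.74009 kN/m³.
A = 1.2 × 1 = 1.2 m².
From F = γ·h_c·A, the centroid depth is h_c = 57.2/(7.74009 × 1.2) = 6.15841 m.
The centroid lies 1/2 = 0.5 m below the top edge, so the top edge sits at h_top = 6.15841 − 0.5 = 5.65841 m below the surface.

d_top ≈ 5.658 m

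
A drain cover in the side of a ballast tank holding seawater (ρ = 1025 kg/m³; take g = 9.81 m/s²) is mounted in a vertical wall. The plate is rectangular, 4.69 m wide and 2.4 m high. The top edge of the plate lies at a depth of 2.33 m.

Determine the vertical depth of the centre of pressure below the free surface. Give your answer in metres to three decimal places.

h_p = 3.666 m

γ = ρg = 1025 × 9.81 / 1000 = 10.05525 kN/m³.
The centroid lies 2.4/2 = 1.2 m below the top edge, so the centroid depth is h_c = 2.33 + 1.2 = 3.53 m.
A = 4.69 × 2.4 = 11.256 m².
Resultant F = γ·h_c·A = 10.05525 × 3.53 × 11.256 = 399.532 kN.
I_c = b·h³/12 = 4.69 × 2.4³/12 = 5.40288 m⁴.
Centre of pressure: y_p = y_c + I_c/(y_c·A) = 3.53 + 5.40288/(3.53 × 11.256) = 3.53 + 0.135977 = 3.66598 m along the plane.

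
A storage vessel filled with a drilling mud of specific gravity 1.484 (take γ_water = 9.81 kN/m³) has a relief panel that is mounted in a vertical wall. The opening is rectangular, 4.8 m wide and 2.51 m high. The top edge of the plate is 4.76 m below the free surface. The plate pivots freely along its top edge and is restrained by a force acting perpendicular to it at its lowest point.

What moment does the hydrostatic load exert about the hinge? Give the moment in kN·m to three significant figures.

γ = 1.484 × 9.81 = 14.55804 kN/m³.
The centroid lies 2.51/2 = 1.255 m below the top edge, so the centroid depth is h_c = 4.76 + 1.255 = 6.015 m.
A = 4.8 × 2.51 = 12.048 m².
Resultant F = γ·h_c·A = 14.55804 × 6.015 × 12.048 = 1055 kN.
I_c = b·h³/12 = 4.8 × 2.51³/12 = 6.3253 m⁴.
Centre of pressure: y_p = y_c + I_c/(y_c·A) = 6.015 + 6.3253/(6.015 × 12.048) = 6.015 + 0.0872832 = 6.10228 m along the plane.
The resultant acts 1.255 + 0.0872832 = 1.34228 m (along the plate) below the hinge at the top edge, so the moment about the hinge is M = F × 1.34228 = 1055 × 1.34228 = 1416.11 kN·m.

M ≈ 1420 kN·m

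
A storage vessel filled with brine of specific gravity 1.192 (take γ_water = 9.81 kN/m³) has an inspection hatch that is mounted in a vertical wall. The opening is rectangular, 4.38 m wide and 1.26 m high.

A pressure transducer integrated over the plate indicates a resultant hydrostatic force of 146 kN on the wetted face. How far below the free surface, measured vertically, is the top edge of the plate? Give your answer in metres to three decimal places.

d_top ≈ 1.632 m

γ = 1.192 × 9.81 = 11.69352 kN/m³.
A = 4.38 × 1.26 = 5.5188 m².
From F = γ·h_c·A, the centroid depth is h_c = 146/(11.69352 × 5.5188) = 2.26237 m.
The centroid lies 1.26/2 = 0.63 m below the top edge, so the top edge sits at h_top = 2.26237 − 0.63 = 1.63237 m below the surface.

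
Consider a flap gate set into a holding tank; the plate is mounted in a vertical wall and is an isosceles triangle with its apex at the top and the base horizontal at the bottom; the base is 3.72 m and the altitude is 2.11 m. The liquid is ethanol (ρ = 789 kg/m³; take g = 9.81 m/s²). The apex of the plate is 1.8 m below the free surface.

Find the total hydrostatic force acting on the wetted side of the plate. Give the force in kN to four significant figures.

γ = ρg = 789 × 9.81 / 1000 = 7.74009 kN/m³.
With the apex up, the centroid sits 2h/3 = 2 × 2.11/3 = 1.40667 m below the apex, so the centroid depth is h_c = 1.8 + 1.40667 = 3.20667 m.
A = ½ × 3.72 × 2.11 = 3.9246 m².
Resultant F = γ·h_c·A = 7.74009 × 3.20667 × 3.9246 = 97.4082 kN.

F ≈ 97.41 kN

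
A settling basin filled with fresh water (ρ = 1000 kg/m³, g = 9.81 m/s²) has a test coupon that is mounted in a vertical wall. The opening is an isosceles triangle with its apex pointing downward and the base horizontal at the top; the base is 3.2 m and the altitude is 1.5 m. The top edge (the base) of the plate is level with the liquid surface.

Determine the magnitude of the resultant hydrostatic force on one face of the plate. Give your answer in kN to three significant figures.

γ = ρg = 1000 × 9.81 = 9810 N/m³ = 9.81 kN/m³.
With the apex down, the centroid sits h/3 = 1.5/3 = 0.5 m below the base (the top edge), so the centroid depth is h_c = 0.5 m.
A = ½ × 3.2 × 1.5 = 2.4 m².
Resultant F = γ·h_c·A = 9.81 × 0.5 × 2.4 = 11.772 kN.

F ≈ 11.8 kN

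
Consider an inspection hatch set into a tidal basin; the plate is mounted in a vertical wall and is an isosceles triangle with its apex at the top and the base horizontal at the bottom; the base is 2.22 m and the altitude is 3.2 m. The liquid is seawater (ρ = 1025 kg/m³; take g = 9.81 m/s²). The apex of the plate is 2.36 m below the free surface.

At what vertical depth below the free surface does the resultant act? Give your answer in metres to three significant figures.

h_p = 4.62 m

γ = ρg = 1025 × 9.81 / 1000 = 10.05525 kN/m³.
With the apex up, the centroid sits 2h/3 = 2 × 3.2/3 = 2.13333 m below the apex, so the centroid depth is h_c = 2.36 + 2.13333 = 4.49333 m.
A = ½ × 2.22 × 3.2 = 3.552 m².
Resultant F = γ·h_c·A = 10.05525 × 4.49333 × 3.552 = 160.485 kN.
I_c = b·h³/36 = 2.22 × 3.2³/36 = 2.02069 m⁴.
Centre of pressure: y_p = y_c + I_c/(y_c·A) = 4.49333 + 2.02069/(4.49333 × 3.552) = 4.49333 + 0.126607 = 4.61994 m along the plane.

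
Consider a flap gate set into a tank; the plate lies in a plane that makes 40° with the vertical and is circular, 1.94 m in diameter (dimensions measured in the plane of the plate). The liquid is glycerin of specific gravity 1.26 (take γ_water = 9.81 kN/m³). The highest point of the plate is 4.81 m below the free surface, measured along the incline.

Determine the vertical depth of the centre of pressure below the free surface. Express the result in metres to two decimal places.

h_p = 4.46 m

γ = 1.26 × 9.81 = 12.3606 kN/m³.
The plate makes 40° with the vertical, i.e. θ = 90° − 40° = 50° to the horizontal. Measuring y along the incline from the free-surface line, vertical depth h = y·sinθ with sinθ = 0.766044.
The centroid is at the centre, 0.97 m below the top of the plate, so y_c = 4.81 + 0.97 = 5.78 m and h_c = 5.78 × 0.766044 = 4.42773 m.
A = π(0.97)² = 2.95592 m².
Resultant F = γ·h_c·A = 12.3606 × 4.42773 × 2.95592 = 161.776 kN.
I_c = πr⁴/4 = π × 0.97⁴/4 = 0.695307 m⁴.
Centre of pressure: y_p = y_c + I_c/(y_c·A) = 5.78 + 0.695307/(5.78 × 2.95592) = 5.78 + 0.0406964 = 5.8207 m along the plane.
Vertically, h_p = y_p·sinθ = 5.8207 × 0.766044 = 4.45891 m.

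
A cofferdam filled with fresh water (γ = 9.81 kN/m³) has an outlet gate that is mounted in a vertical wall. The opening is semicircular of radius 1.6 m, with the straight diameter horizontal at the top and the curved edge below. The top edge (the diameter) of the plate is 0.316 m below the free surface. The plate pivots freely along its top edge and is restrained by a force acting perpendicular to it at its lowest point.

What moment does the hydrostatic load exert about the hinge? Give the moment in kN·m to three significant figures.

γ = 9.81 kN/m³.
The centroid of a semicircle lies 4r/(3π) = 0.679061 m from the diameter, here below the top edge, so the centroid depth is h_c = 0.316 + 0.679061 = 0.995061 m.
A = πr²/2 = π × 1.6²/2 = 4.02124 m².
Resultant F = γ·h_c·A = 9.81 × 0.995061 × 4.02124 = 39.2535 kN.
I_c = (π/8 − 8/(9π))·r⁴ = 0.109757 × 1.6⁴ = 0.719303 m⁴.
Centre of pressure: y_p = y_c + I_c/(y_c·A) = 0.995061 + 0.719303/(0.995061 × 4.02124) = 0.995061 + 0.179764 = 1.17483 m along the plane.
The resultant acts 0.679061 + 0.179764 = 0.858825 m (along the plate) below the hinge at the top edge, so the moment about the hinge is M = F × 0.858825 = 39.2535 × 0.858825 = 33.7119 kN·m.

M ≈ 33.7 kN·m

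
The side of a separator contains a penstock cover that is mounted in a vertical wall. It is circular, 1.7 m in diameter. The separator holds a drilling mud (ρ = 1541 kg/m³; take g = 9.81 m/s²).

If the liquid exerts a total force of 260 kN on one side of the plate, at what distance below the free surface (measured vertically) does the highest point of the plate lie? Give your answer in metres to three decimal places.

γ = ρg = 1541 × 9.81 / 1000 = 15.11721 kN/m³.
A = π(0.85)² = 2.2698 m².
From F = γ·h_c·A, the centroid depth is h_c = 260/(15.11721 × 2.2698) = 7.57729 m.
The centroid is at the centre, 0.85 m below the top of the plate, so the highest point sits at h_top = 7.57729 − 0.85 = 6.72729 m below the surface.

d_top ≈ 6.727 m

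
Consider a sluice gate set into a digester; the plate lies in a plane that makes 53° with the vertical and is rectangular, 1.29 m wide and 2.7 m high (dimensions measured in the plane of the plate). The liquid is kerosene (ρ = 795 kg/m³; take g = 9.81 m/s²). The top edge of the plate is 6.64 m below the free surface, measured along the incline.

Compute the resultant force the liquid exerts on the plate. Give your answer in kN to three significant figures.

γ = ρg = 795 × 9.81 / 1000 = 7.79895 kN/m³.
The plate makes 53° with the vertical, i.e. θ = 90° − 53° = 37° to the horizontal. Measuring y along the incline from the free-surface line, vertical depth h = y·sinθ with sinθ = 0.601815.
The centroid lies 2.7/2 = 1.35 m below the top edge, so y_c = 6.64 + 1.35 = 7.99 m and h_c = 7.99 × 0.601815 = 4.8085 m.
A = 1.29 × 2.7 = 3.483 m².
Resultant F = γ·h_c·A = 7.79895 × 4.8085 × 3.483 = 130.617 kN.

F ≈ 131 kN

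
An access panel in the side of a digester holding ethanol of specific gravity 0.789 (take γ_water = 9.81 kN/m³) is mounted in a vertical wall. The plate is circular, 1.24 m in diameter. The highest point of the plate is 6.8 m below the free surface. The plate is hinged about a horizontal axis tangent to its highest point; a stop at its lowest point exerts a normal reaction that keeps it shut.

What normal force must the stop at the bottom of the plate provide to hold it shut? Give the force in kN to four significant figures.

P ≈ 35.40 kN

γ = 0.789 × 9.81 = 7.74009 kN/m³.
The centroid is at the centre, 0.62 m below the top of the plate, so the centroid depth is h_c = 6.8 + 0.62 = 7.42 m.
A = π(0.62)² = 1.20763 m².
Resultant F = γ·h_c·A = 7.74009 × 7.42 × 1.20763 = 69.356 kN.
I_c = πr⁴/4 = π × 0.62⁴/4 = 0.116053 m⁴.
Centre of pressure: y_p = y_c + I_c/(y_c·A) = 7.42 + 0.116053/(7.42 × 1.20763) = 7.42 + 0.0129515 = 7.43295 m along the plane.
The resultant acts 0.62 + 0.0129515 = 0.632952 m (along the plate) below the hinge at the top edge, so the moment about the hinge is M = F × 0.632952 = 69.356 × 0.632952 = 43.899 kN·m.
A normal force at the bottom, 1.24 m from the hinge, must supply this moment: P = 43.899/1.24 = 35.4024 kN.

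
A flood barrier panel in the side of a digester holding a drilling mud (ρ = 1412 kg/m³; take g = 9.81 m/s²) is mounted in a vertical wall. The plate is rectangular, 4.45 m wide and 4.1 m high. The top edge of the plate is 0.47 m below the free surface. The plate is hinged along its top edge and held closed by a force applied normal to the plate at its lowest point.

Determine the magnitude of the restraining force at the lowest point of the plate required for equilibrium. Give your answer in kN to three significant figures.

P ≈ 405 kN

γ = ρg = 1412 × 9.81 / 1000 = 13.85172 kN/m³.
The centroid lies 4.1/2 = 2.05 m below the top edge, so the centroid depth is h_c = 0.47 + 2.05 = 2.52 m.
A = 4.45 × 4.1 = 18.245 m².
Resultant F = γ·h_c·A = 13.85172 × 2.52 × 18.245 = 636.866 kN.
I_c = b·h³/12 = 4.45 × 4.1³/12 = 25.5582 m⁴.
Centre of pressure: y_p = y_c + I_c/(y_c·A) = 2.52 + 25.5582/(2.52 × 18.245) = 2.52 + 0.555886 = 3.07589 m along the plane.
The resultant acts 2.05 + 0.555886 = 2.60589 m (along the plate) below the hinge at the top edge, so the moment about the hinge is M = F × 2.60589 = 636.866 × 2.60589 = 1659.6 kN·m.
A normal force at the bottom, 4.1 m from the hinge, must supply this moment: P = 1659.6/4.1 = 404.78 kN.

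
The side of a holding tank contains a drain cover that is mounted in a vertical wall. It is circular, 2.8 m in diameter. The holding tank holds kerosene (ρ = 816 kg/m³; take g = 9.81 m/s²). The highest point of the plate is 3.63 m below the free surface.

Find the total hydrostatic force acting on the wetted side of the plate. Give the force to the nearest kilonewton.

γ = ρg = 816 × 9.81 / 1000 = 8.00496 kN/m³.
The centroid is at the centre, 1.4 m below the top of the plate, so the centroid depth is h_c = 3.63 + 1.4 = 5.03 m.
A = π(1.4)² = 6.15752 m².
Resultant F = γ·h_c·A = 8.00496 × 5.03 × 6.15752 = 247.932 kN.

F ≈ 248 kN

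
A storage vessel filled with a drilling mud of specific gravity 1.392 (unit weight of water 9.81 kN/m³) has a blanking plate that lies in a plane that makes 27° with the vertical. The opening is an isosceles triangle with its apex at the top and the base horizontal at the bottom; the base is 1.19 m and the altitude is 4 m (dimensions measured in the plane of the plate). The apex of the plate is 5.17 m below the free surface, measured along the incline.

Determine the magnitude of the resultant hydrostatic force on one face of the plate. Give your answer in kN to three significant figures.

γ = 1.392 × 9.81 = 13.65552 kN/m³.
The plate makes 27° with the vertical, i.e. θ = 90° − 27° = 63° to the horizontal. Measuring y along the incline from the free-surface line, vertical depth h = y·sinθ with sinθ = 0.891007.
With the apex up, the centroid sits 2h/3 = 2 × 4/3 = 2.66667 m below the apex, so y_c = 5.17 + 2.66667 = 7.83667 m and h_c = 7.83667 × 0.891007 = 6.98253 m.
A = ½ × 1.19 × 4 = 2.38 m².
Resultant F = γ·h_c·A = 13.65552 × 6.98253 × 2.38 = 226.933 kN.

F ≈ 227 kN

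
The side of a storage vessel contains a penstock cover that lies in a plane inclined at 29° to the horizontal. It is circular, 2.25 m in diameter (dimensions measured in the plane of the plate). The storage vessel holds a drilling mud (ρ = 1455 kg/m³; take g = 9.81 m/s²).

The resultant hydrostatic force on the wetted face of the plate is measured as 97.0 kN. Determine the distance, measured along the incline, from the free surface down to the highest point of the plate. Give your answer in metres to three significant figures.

y_top ≈ 2.40 m

γ = ρg = 1455 × 9.81 / 1000 = 14.27355 kN/m³.
A = π(1.125)² = 3.97608 m².
From F = γ·h_c·A, the centroid depth is h_c = 97.0/(14.27355 × 3.97608) = 1.70917 m.
Let θ = 29° be the plate's angle to the horizontal; measure y along the incline from where the plane meets the free surface. Vertical depth h = y·sinθ with sinθ = 0.484810.
Along the incline, y_c = h_c/sinθ = 1.70917/0.484810 = 3.52544 m.
The centroid is at the centre, 1.125 m below the top of the plate, so the highest point sits at y_top = 3.52544 − 1.125 = 2.40044 m along the incline.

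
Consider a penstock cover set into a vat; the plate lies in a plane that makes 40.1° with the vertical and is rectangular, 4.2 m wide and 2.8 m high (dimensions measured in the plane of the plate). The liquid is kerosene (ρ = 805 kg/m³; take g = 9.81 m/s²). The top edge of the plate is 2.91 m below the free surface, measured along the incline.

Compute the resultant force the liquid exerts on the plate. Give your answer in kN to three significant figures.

F ≈ 306 kN

γ = ρg = 805 × 9.81 / 1000 = 7.89705 kN/m³.
The plate makes 40.1° with the vertical, i.e. θ = 90° − 40.1° = 49.9° to the horizontal. Measuring y along the incline from the free-surface line, vertical depth h = y·sinθ with sinθ = 0.764921.
The centroid lies 2.8/2 = 1.4 m below the top edge, so y_c = 2.91 + 1.4 = 4.31 m and h_c = 4.31 × 0.764921 = 3.29681 m.
A = 4.2 × 2.8 = 11.76 m².
Resultant F = γ·h_c·A = 7.89705 × 3.29681 × 11.76 = 306.172 kN.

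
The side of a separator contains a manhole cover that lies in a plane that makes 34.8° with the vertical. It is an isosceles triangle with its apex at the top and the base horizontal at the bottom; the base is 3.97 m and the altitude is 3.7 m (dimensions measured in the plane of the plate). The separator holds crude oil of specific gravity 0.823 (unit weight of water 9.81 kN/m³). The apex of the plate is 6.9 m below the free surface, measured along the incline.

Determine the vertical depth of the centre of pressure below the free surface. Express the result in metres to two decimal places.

γ = 0.823 × 9.81 = 8.07363 kN/m³.
The plate makes 34.8° with the vertical, i.e. θ = 90° − 34.8° = 55.2° to the horizontal. Measuring y along the incline from the free-surface line, vertical depth h = y·sinθ with sinθ = 0.821149.
With the apex up, the centroid sits 2h/3 = 2 × 3.7/3 = 2.46667 m below the apex, so y_c = 6.9 + 2.46667 = 9.36667 m and h_c = 9.36667 × 0.821149 = 7.69143 m.
A = ½ × 3.97 × 3.7 = 7.3445 m².
Resultant F = γ·h_c·A = 8.07363 × 7.69143 × 7.3445 = 456.077 kN.
I_c = b·h³/36 = 3.97 × 3.7³/36 = 5.5859 m⁴.
Centre of pressure: y_p = y_c + I_c/(y_c·A) = 9.36667 + 5.5859/(9.36667 × 7.3445) = 9.36667 + 0.0811981 = 9.44787 m along the plane.
Vertically, h_p = y_p·sinθ = 9.44787 × 0.821149 = 7.75811 m.

h_p = 7.76 m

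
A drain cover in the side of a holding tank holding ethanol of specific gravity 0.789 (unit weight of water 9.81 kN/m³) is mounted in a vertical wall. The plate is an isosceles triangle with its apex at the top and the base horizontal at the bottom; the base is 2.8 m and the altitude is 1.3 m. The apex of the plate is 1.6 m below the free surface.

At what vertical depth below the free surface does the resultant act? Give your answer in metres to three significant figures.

h_p = 2.50 m

γ = 0.789 × 9.81 = 7.74009 kN/m³.
With the apex up, the centroid sits 2h/3 = 2 × 1.3/3 = 0.866667 m below the apex, so the centroid depth is h_c = 1.6 + 0.866667 = 2.46667 m.
A = ½ × 2.8 × 1.3 = 1.82 m².
Resultant F = γ·h_c·A = 7.74009 × 2.46667 × 1.82 = 34.7479 kN.
I_c = b·h³/36 = 2.8 × 1.3³/36 = 0.170878 m⁴.
Centre of pressure: y_p = y_c + I_c/(y_c·A) = 2.46667 + 0.170878/(2.46667 × 1.82) = 2.46667 + 0.0380631 = 2.50473 m along the plane.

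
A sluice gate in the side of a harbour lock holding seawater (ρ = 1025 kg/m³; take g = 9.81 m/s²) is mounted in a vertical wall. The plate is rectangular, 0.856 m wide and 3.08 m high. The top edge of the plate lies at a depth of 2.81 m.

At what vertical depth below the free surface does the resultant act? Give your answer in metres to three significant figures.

h_p = 4.53 m

γ = ρg = 1025 × 9.81 / 1000 = 10.05525 kN/m³.
The centroid lies 3.08/2 = 1.54 m below the top edge, so the centroid depth is h_c = 2.81 + 1.54 = 4.35 m.
A = 0.856 × 3.08 = 2.63648 m².
Resultant F = γ·h_c·A = 10.05525 × 4.35 × 2.63648 = 115.321 kN.
I_c = b·h³/12 = 0.856 × 3.08³/12 = 2.08423 m⁴.
Centre of pressure: y_p = y_c + I_c/(y_c·A) = 4.35 + 2.08423/(4.35 × 2.63648) = 4.35 + 0.181732 = 4.53173 m along the plane.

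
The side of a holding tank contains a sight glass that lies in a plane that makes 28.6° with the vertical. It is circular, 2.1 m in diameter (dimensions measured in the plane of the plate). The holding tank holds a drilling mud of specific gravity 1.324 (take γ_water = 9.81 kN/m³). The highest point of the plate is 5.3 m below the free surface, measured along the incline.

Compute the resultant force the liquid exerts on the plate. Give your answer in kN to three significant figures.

γ = 1.324 × 9.81 = 12.98844 kN/m³.
The plate makes 28.6° with the vertical, i.e. θ = 90° − 28.6° = 61.4° to the horizontal. Measuring y along the incline from the free-surface line, vertical depth h = y·sinθ with sinθ = 0.877983.
The centroid is at the centre, 1.05 m below the top of the plate, so y_c = 5.3 + 1.05 = 6.35 m and h_c = 6.35 × 0.877983 = 5.57519 m.
A = π(1.05)² = 3.46361 m².
Resultant F = γ·h_c·A = 12.98844 × 5.57519 × 3.46361 = 250.81 kN.

F ≈ 251 kN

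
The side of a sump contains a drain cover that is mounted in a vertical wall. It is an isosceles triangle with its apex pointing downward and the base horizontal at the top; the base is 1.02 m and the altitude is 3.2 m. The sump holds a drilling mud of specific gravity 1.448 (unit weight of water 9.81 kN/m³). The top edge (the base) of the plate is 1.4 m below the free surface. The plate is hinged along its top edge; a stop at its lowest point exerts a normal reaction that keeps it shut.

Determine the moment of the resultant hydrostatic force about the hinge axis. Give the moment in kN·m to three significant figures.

M ≈ 74.2 kN·m

γ = 1.448 × 9.81 = 14.20488 kN/m³.
With the apex down, the centroid sits h/3 = 3.2/3 = 1.06667 m below the base (the top edge), so the centroid depth is h_c = 1.4 + 1.06667 = 2.46667 m.
A = ½ × 1.02 × 3.2 = 1.632 m².
Resultant F = γ·h_c·A = 14.20488 × 2.46667 × 1.632 = 57.1832 kN.
I_c = b·h³/36 = 1.02 × 3.2³/36 = 0.928427 m⁴.
Centre of pressure: y_p = y_c + I_c/(y_c·A) = 2.46667 + 0.928427/(2.46667 × 1.632) = 2.46667 + 0.23063 = 2.6973 m along the plane.
The resultant acts 1.06667 + 0.23063 = 1.2973 m (along the plate) below the hinge at the top edge, so the moment about the hinge is M = F × 1.2973 = 57.1832 × 1.2973 = 74.1838 kN·m.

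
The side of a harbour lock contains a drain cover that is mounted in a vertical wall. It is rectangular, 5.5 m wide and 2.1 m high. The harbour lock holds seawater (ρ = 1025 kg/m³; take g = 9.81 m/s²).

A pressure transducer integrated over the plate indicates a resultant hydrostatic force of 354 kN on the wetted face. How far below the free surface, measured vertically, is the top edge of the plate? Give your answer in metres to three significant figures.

γ = ρg = 1025 × 9.81 / 1000 = 10.05525 kN/m³.
A = 5.5 × 2.1 = 11.55 m².
From F = γ·h_c·A, the centroid depth is h_c = 354/(10.05525 × 11.55) = 3.04809 m.
The centroid lies 2.1/2 = 1.05 m below the top edge, so the top edge sits at h_top = 3.04809 − 1.05 = 1.99809 m below the surface.

d_top ≈ 2.00 m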